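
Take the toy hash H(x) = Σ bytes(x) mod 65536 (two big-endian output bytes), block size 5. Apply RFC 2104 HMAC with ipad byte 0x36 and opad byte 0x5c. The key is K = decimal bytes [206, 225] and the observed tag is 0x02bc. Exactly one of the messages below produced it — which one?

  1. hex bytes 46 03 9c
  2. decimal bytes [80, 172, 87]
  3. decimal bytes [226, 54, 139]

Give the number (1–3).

Key decimal bytes [206, 225] = ce e1 is 2 bytes ≤ B = 5; zero-pad to 5 bytes: K' = ce e1 00 00 00.
K' ⊕ ipad = f8 d7 36 36 36; K' ⊕ opad = 92 bd 5c 5c 5c.
m1: inner = H(f8 d7 36 36 36 46 03 9c) = 03 56; tag = H(92 bd 5c 5c 5c 03 56) = 02bc ← matches
m2: inner = H(f8 d7 36 36 36 50 ac 57) = 03 c4; tag = H(92 bd 5c 5c 5c 03 c4) = 032a
m3: inner = H(f8 d7 36 36 36 e2 36 8b) = 04 14; tag = H(92 bd 5c 5c 5c 04 14) = 027b

1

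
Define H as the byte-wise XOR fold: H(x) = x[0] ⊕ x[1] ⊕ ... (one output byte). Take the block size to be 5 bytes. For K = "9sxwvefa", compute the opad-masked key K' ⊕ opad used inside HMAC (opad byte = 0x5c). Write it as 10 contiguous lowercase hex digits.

Key "9sxwvefa" = 39 73 78 77 76 65 66 61 is 8 bytes > B = 5, so hash it first: H(key) = 51, then zero-pad to 5 bytes: K' = 51 00 00 00 00.
XOR each byte with 0x5c: 51⊕5c=0d, 00⊕5c=5c, 00⊕5c=5c, 00⊕5c=5c, 00⊕5c=5c.

0d5c5c5c5c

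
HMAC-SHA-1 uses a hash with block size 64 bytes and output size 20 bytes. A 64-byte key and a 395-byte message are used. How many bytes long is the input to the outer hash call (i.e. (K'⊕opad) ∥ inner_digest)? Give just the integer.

84

Key is 64 ≤ 64 bytes, zero-padded: |K'| = 64.
Outer input = (K'⊕opad) ∥ H(inner) → 64 + 20 = 84 bytes.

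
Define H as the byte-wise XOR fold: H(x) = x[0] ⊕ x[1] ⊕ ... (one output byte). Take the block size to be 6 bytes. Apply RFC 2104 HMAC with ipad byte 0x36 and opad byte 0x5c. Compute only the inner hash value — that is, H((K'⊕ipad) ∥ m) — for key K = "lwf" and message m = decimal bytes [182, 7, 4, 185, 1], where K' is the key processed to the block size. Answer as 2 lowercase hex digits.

70

Key "lwf" = 6c 77 66 is 3 bytes ≤ B = 6; zero-pad to 6 bytes: K' = 6c 77 66 00 00 00.
K' ⊕ ipad = 5a 41 50 36 36 36.
Inner input = 5a 41 50 36 36 36 ∥ b6 07 04 b9 01.
Inner hash: XOR 5a⊕41⊕50⊕36⊕36⊕36⊕b6⊕07⊕04⊕b9⊕01 = 70.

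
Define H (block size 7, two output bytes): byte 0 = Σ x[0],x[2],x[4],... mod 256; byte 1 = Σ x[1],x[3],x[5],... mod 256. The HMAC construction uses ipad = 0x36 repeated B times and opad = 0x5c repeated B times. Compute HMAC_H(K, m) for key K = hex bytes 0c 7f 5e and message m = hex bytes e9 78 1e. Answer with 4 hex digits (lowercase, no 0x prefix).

c661

Key hex bytes 0c 7f 5e is 3 bytes ≤ B = 7; zero-pad to 7 bytes: K' = 0c 7f 5e 00 00 00 00.
K' ⊕ ipad = 3a 49 68 36 36 36 36.  K' ⊕ opad = 50 23 02 5c 5c 5c 5c.
Inner input = (K'⊕ipad) ∥ m = 3a 49 68 36 36 36 36 ∥ e9 78 1e.
Inner hash: even-index sum = 390 mod 256 = 134; odd-index sum = 444 mod 256 = 188 → 86 bc.
Outer input = (K'⊕opad) ∥ inner = 50 23 02 5c 5c 5c 5c ∥ 86 bc.
Outer hash (tag): even-index sum = 454 mod 256 = 198; odd-index sum = 353 mod 256 = 97 → c6 61.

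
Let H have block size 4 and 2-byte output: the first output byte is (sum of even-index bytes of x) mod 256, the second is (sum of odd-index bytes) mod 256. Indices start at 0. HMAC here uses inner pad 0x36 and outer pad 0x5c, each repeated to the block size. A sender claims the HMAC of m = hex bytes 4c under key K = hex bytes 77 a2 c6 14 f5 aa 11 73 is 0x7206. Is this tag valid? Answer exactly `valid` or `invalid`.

Key hex bytes 77 a2 c6 14 f5 aa 11 73 is 8 bytes > B = 4, so hash it first: H(key) = 43 d3, then zero-pad to 4 bytes: K' = 43 d3 00 00.
K' ⊕ ipad = 75 e5 36 36; K' ⊕ opad = 1f 8f 5c 5c.
Inner hash: even-index sum = 247 mod 256 = 247; odd-index sum = 283 mod 256 = 27 → f7 1b.
Outer hash (recomputed tag): even-index sum = 370 mod 256 = 114; odd-index sum = 262 mod 256 = 6 → 72 06.
Recomputed tag = 7206; claimed = 7206 → match.

valid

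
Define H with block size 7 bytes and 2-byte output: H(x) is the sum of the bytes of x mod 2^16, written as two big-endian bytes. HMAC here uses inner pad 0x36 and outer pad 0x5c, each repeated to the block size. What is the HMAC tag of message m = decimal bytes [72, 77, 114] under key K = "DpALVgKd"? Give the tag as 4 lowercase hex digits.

0401

Key "DpALVgKd" = 44 70 41 4c 56 67 4b 64 is 8 bytes > B = 7, so hash it first: H(key) = 02 ad, then zero-pad to 7 bytes: K' = 02 ad 00 00 00 00 00.
K' ⊕ ipad = 34 9b 36 36 36 36 36.  K' ⊕ opad = 5e f1 5c 5c 5c 5c 5c.
Inner input = (K'⊕ipad) ∥ m = 34 9b 36 36 36 36 36 ∥ 48 4d 72.
Inner hash: sum = 52+155+54+54+54+54+54+72+77+114 = 740 → 02 e4.
Outer input = (K'⊕opad) ∥ inner = 5e f1 5c 5c 5c 5c 5c ∥ 02 e4.
Outer hash (tag): sum = 94+241+92+92+92+92+92+2+228 = 1025 → 04 01.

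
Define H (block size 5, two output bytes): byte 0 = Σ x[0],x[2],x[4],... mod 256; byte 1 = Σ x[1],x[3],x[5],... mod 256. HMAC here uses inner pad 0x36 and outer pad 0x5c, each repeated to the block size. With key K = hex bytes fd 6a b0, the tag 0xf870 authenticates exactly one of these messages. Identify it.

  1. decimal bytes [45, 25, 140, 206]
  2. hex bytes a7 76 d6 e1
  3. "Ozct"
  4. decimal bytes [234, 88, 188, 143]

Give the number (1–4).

Key hex bytes fd 6a b0 is 3 bytes ≤ B = 5; zero-pad to 5 bytes: K' = fd 6a b0 00 00.
K' ⊕ ipad = cb 5c 86 36 36; K' ⊕ opad = a1 36 ec 5c 5c.
m1: inner = H(cb 5c 86 36 36 2d 19 8c ce) = 6e 4b; tag = H(a1 36 ec 5c 5c 6e 4b) = 3400
m2: inner = H(cb 5c 86 36 36 a7 76 d6 e1) = de 0f; tag = H(a1 36 ec 5c 5c de 0f) = f870 ← matches
m3: inner = H(cb 5c 86 36 36 4f 7a 63 74) = 75 44; tag = H(a1 36 ec 5c 5c 75 44) = 2d07
m4: inner = H(cb 5c 86 36 36 ea 58 bc 8f) = 6e 38; tag = H(a1 36 ec 5c 5c 6e 38) = 2100

2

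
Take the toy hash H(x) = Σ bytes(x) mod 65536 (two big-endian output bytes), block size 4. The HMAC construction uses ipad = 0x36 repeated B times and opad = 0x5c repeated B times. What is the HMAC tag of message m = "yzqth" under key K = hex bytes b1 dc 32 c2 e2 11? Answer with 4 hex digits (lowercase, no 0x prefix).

0165

Key hex bytes b1 dc 32 c2 e2 11 is 6 bytes > B = 4, so hash it first: H(key) = 03 74, then zero-pad to 4 bytes: K' = 03 74 00 00.
K' ⊕ ipad = 35 42 36 36.  K' ⊕ opad = 5f 28 5c 5c.
Inner input = (K'⊕ipad) ∥ m = 35 42 36 36 ∥ 79 7a 71 74 68.
Inner hash: sum = 53+66+54+54+121+122+113+116+104 = 803 → 03 23.
Outer input = (K'⊕opad) ∥ inner = 5f 28 5c 5c ∥ 03 23.
Outer hash (tag): sum = 95+40+92+92+3+35 = 357 → 01 65.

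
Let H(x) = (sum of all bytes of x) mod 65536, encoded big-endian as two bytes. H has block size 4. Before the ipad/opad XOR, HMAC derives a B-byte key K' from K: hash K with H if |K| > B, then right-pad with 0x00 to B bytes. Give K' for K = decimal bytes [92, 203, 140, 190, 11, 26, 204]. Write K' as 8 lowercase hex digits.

03620000

|K| = 7 > B = 4, so first hash the key.
H(K): sum = 92+203+140+190+11+26+204 = 866 → 03 62.
Zero-pad H(K) = 03 62 to 4 bytes: K' = 03 62 00 00.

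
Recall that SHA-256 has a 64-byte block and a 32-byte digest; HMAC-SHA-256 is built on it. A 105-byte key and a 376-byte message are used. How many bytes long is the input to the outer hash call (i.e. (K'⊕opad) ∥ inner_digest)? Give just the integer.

96

Key is 105 > 64 bytes, so it is hashed to 32 bytes then zero-padded to 64: |K'| = 64.
Outer input = (K'⊕opad) ∥ H(inner) → 64 + 32 = 96 bytes.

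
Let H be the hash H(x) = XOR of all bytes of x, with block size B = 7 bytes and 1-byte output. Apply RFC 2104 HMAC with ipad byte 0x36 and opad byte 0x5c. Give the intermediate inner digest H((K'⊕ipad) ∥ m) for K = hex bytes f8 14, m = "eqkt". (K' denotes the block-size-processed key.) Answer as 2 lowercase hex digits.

d1

Key hex bytes f8 14 is 2 bytes ≤ B = 7; zero-pad to 7 bytes: K' = f8 14 00 00 00 00 00.
K' ⊕ ipad = ce 22 36 36 36 36 36.
Inner input = ce 22 36 36 36 36 36 ∥ 65 71 6b 74.
Inner hash: XOR ce⊕22⊕36⊕36⊕36⊕36⊕36⊕65⊕71⊕6b⊕74 = d1.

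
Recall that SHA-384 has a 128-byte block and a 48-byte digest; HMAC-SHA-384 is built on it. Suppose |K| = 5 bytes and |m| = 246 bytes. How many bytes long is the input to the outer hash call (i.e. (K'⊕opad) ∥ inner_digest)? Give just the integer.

Key is 5 ≤ 128 bytes, zero-padded: |K'| = 128.
Outer input = (K'⊕opad) ∥ H(inner) → 128 + 48 = 176 bytes.

176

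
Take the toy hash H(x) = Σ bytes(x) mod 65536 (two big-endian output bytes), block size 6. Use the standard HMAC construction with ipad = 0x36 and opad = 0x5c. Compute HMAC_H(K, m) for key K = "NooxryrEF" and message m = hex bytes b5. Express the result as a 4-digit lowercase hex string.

Key "NooxryrEF" = 4e 6f 6f 78 72 79 72 45 46 is 9 bytes > B = 6, so hash it first: H(key) = 03 8c, then zero-pad to 6 bytes: K' = 03 8c 00 00 00 00.
K' ⊕ ipad = 35 ba 36 36 36 36.  K' ⊕ opad = 5f d0 5c 5c 5c 5c.
Inner input = (K'⊕ipad) ∥ m = 35 ba 36 36 36 36 ∥ b5.
Inner hash: sum = 53+186+54+54+54+54+181 = 636 → 02 7c.
Outer input = (K'⊕opad) ∥ inner = 5f d0 5c 5c 5c 5c ∥ 02 7c.
Outer hash (tag): sum = 95+208+92+92+92+92+2+124 = 797 → 03 1d.

031d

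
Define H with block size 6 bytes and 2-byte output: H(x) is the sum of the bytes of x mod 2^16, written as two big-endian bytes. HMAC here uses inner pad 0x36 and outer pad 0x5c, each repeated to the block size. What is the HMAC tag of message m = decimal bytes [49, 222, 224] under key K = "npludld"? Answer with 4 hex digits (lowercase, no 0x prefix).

0340

Key "npludld" = 6e 70 6c 75 64 6c 64 is 7 bytes > B = 6, so hash it first: H(key) = 02 f3, then zero-pad to 6 bytes: K' = 02 f3 00 00 00 00.
K' ⊕ ipad = 34 c5 36 36 36 36.  K' ⊕ opad = 5e af 5c 5c 5c 5c.
Inner input = (K'⊕ipad) ∥ m = 34 c5 36 36 36 36 ∥ 31 de e0.
Inner hash: sum = 52+197+54+54+54+54+49+222+224 = 960 → 03 c0.
Outer input = (K'⊕opad) ∥ inner = 5e af 5c 5c 5c 5c ∥ 03 c0.
Outer hash (tag): sum = 94+175+92+92+92+92+3+192 = 832 → 03 40.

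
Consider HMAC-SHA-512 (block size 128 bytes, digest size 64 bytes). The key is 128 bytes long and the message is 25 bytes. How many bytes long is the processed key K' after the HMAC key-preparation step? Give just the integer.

Key is 128 ≤ 128 bytes, zero-padded: |K'| = 128.

128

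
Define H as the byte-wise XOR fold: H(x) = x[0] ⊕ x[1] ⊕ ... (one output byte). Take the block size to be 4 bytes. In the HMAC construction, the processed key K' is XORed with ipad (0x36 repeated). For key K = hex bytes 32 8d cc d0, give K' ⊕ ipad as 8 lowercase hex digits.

04bbfae6

Key hex bytes 32 8d cc d0 is exactly B = 4 bytes: K' = 32 8d cc d0.
XOR each byte with 0x36: 32⊕36=04, 8d⊕36=bb, cc⊕36=fa, d0⊕36=e6.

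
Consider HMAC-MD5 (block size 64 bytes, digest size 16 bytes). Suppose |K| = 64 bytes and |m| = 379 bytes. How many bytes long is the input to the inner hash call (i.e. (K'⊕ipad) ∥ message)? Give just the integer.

443

Key is 64 ≤ 64 bytes, zero-padded: |K'| = 64.
Inner input = (K'⊕ipad) ∥ m → 64 + 379 = 443 bytes.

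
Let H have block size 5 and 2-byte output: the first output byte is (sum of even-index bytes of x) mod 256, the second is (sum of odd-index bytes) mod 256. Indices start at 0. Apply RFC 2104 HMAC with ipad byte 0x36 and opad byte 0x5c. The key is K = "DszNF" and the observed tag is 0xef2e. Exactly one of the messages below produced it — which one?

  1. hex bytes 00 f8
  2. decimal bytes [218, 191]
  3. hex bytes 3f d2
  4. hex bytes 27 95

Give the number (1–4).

2

Key "DszNF" = 44 73 7a 4e 46 is exactly B = 5 bytes: K' = 44 73 7a 4e 46.
K' ⊕ ipad = 72 45 4c 78 70; K' ⊕ opad = 18 2f 26 12 1a.
m1: inner = H(72 45 4c 78 70 00 f8) = 26 bd; tag = H(18 2f 26 12 1a 26 bd) = 1567
m2: inner = H(72 45 4c 78 70 da bf) = ed 97; tag = H(18 2f 26 12 1a ed 97) = ef2e ← matches
m3: inner = H(72 45 4c 78 70 3f d2) = 00 fc; tag = H(18 2f 26 12 1a 00 fc) = 5441
m4: inner = H(72 45 4c 78 70 27 95) = c3 e4; tag = H(18 2f 26 12 1a c3 e4) = 3c04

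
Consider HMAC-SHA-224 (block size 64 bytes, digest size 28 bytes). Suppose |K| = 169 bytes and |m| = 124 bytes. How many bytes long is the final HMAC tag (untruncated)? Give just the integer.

The tag is one SHA-224 digest: 28 bytes.

28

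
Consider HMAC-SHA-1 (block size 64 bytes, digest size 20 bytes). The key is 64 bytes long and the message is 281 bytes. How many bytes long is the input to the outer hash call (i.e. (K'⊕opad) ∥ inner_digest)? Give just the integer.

Key is 64 ≤ 64 bytes, zero-padded: |K'| = 64.
Outer input = (K'⊕opad) ∥ H(inner) → 64 + 20 = 84 bytes.

84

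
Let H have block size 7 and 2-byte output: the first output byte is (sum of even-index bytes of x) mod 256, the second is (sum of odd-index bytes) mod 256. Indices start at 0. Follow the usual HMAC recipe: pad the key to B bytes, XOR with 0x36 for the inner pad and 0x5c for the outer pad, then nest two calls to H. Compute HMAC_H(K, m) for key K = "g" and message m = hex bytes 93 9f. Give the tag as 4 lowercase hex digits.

Key "g" = 67 is 1 byte ≤ B = 7; zero-pad to 7 bytes: K' = 67 00 00 00 00 00 00.
K' ⊕ ipad = 51 36 36 36 36 36 36.  K' ⊕ opad = 3b 5c 5c 5c 5c 5c 5c.
Inner input = (K'⊕ipad) ∥ m = 51 36 36 36 36 36 36 ∥ 93 9f.
Inner hash: even-index sum = 402 mod 256 = 146; odd-index sum = 309 mod 256 = 53 → 92 35.
Outer input = (K'⊕opad) ∥ inner = 3b 5c 5c 5c 5c 5c 5c ∥ 92 35.
Outer hash (tag): even-index sum = 388 mod 256 = 132; odd-index sum = 422 mod 256 = 166 → 84 a6.

84a6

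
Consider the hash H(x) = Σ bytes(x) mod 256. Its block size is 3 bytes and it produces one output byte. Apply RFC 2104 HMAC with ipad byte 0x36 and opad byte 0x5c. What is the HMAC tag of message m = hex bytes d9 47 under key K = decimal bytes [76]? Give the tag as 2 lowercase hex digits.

ce

Key decimal bytes [76] = 4c is 1 byte ≤ B = 3; zero-pad to 3 bytes: K' = 4c 00 00.
K' ⊕ ipad = 7a 36 36.  K' ⊕ opad = 10 5c 5c.
Inner input = (K'⊕ipad) ∥ m = 7a 36 36 ∥ d9 47.
Inner hash: sum = 122+54+54+217+71 = 518; mod 256 = 6 → 06.
Outer input = (K'⊕opad) ∥ inner = 10 5c 5c ∥ 06.
Outer hash (tag): sum = 16+92+92+6 = 206 → ce.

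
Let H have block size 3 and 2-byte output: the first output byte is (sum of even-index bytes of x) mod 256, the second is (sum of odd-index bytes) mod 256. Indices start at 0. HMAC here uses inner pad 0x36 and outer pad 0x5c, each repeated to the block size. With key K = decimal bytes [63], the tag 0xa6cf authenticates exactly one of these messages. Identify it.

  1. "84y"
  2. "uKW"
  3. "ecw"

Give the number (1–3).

Key decimal bytes [63] = 3f is 1 byte ≤ B = 3; zero-pad to 3 bytes: K' = 3f 00 00.
K' ⊕ ipad = 09 36 36; K' ⊕ opad = 63 5c 5c.
m1: inner = H(09 36 36 38 34 79) = 73 e7; tag = H(63 5c 5c 73 e7) = a6cf ← matches
m2: inner = H(09 36 36 75 4b 57) = 8a 02; tag = H(63 5c 5c 8a 02) = c1e6
m3: inner = H(09 36 36 65 63 77) = a2 12; tag = H(63 5c 5c a2 12) = d1fe

1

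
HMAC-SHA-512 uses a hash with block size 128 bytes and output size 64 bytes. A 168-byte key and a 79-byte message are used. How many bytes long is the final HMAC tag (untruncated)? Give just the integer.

The tag is one SHA-512 digest: 64 bytes.

64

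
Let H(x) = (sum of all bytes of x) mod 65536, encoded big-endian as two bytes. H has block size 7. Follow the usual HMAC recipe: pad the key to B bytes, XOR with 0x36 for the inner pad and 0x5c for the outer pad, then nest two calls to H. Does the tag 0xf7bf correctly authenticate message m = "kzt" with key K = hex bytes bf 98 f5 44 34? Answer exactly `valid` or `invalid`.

invalid

Key hex bytes bf 98 f5 44 34 is 5 bytes ≤ B = 7; zero-pad to 7 bytes: K' = bf 98 f5 44 34 00 00.
K' ⊕ ipad = 89 ae c3 72 02 36 36; K' ⊕ opad = e3 c4 a9 18 68 5c 5c.
Inner hash: sum = 137+174+195+114+2+54+54+107+122+116 = 1075 → 04 33.
Outer hash (recomputed tag): sum = 227+196+169+24+104+92+92+4+51 = 959 → 03 bf.
Recomputed tag = 03bf; claimed = f7bf → mismatch.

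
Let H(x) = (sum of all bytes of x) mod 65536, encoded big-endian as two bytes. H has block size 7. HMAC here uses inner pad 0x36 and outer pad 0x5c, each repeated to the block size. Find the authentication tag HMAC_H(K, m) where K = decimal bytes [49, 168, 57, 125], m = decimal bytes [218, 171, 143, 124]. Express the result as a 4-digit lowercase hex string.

Key decimal bytes [49, 168, 57, 125] = 31 a8 39 7d is 4 bytes ≤ B = 7; zero-pad to 7 bytes: K' = 31 a8 39 7d 00 00 00.
K' ⊕ ipad = 07 9e 0f 4b 36 36 36.  K' ⊕ opad = 6d f4 65 21 5c 5c 5c.
Inner input = (K'⊕ipad) ∥ m = 07 9e 0f 4b 36 36 36 ∥ da ab 8f 7c.
Inner hash: sum = 7+158+15+75+54+54+54+218+171+143+124 = 1073 → 04 31.
Outer input = (K'⊕opad) ∥ inner = 6d f4 65 21 5c 5c 5c ∥ 04 31.
Outer hash (tag): sum = 109+244+101+33+92+92+92+4+49 = 816 → 03 30.

0330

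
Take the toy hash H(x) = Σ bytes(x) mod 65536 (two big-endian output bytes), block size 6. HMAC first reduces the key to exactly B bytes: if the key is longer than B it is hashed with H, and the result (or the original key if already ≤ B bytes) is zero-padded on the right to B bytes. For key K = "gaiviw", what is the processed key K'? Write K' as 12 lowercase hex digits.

Key "gaiviw" = 67 61 69 76 69 77 is exactly B = 6 bytes: K' = 67 61 69 76 69 77.

676169766977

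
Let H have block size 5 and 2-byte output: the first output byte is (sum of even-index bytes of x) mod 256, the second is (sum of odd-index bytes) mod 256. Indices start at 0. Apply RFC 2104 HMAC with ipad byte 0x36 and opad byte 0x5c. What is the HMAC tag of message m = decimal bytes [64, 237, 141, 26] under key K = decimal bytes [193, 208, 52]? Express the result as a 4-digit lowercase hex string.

Key decimal bytes [193, 208, 52] = c1 d0 34 is 3 bytes ≤ B = 5; zero-pad to 5 bytes: K' = c1 d0 34 00 00.
K' ⊕ ipad = f7 e6 02 36 36.  K' ⊕ opad = 9d 8c 68 5c 5c.
Inner input = (K'⊕ipad) ∥ m = f7 e6 02 36 36 ∥ 40 ed 8d 1a.
Inner hash: even-index sum = 566 mod 256 = 54; odd-index sum = 489 mod 256 = 233 → 36 e9.
Outer input = (K'⊕opad) ∥ inner = 9d 8c 68 5c 5c ∥ 36 e9.
Outer hash (tag): even-index sum = 586 mod 256 = 74; odd-index sum = 286 mod 256 = 30 → 4a 1e.

4a1e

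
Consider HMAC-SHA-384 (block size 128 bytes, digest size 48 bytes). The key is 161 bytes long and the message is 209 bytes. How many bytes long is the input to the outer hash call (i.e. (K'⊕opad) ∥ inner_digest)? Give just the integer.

Key is 161 > 128 bytes, so it is hashed to 48 bytes then zero-padded to 128: |K'| = 128.
Outer input = (K'⊕opad) ∥ H(inner) → 128 + 48 = 176 bytes.

176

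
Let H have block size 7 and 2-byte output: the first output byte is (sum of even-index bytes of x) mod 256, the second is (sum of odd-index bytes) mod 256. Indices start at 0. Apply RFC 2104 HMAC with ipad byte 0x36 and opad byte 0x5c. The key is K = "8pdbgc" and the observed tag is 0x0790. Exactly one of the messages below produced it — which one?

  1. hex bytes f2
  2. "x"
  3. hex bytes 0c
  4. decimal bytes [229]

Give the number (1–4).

Key "8pdbgc" = 38 70 64 62 67 63 is 6 bytes ≤ B = 7; zero-pad to 7 bytes: K' = 38 70 64 62 67 63 00.
K' ⊕ ipad = 0e 46 52 54 51 55 36; K' ⊕ opad = 64 2c 38 3e 3b 3f 5c.
m1: inner = H(0e 46 52 54 51 55 36 f2) = e7 e1; tag = H(64 2c 38 3e 3b 3f 5c e7 e1) = 1490
m2: inner = H(0e 46 52 54 51 55 36 78) = e7 67; tag = H(64 2c 38 3e 3b 3f 5c e7 67) = 9a90
m3: inner = H(0e 46 52 54 51 55 36 0c) = e7 fb; tag = H(64 2c 38 3e 3b 3f 5c e7 fb) = 2e90
m4: inner = H(0e 46 52 54 51 55 36 e5) = e7 d4; tag = H(64 2c 38 3e 3b 3f 5c e7 d4) = 0790 ← matches

4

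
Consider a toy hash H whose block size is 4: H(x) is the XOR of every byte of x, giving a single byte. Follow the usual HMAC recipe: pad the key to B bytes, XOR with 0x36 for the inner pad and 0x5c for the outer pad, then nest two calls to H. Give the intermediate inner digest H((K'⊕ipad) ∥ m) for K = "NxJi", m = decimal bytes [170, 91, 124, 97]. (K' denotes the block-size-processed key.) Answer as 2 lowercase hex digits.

f9

Key "NxJi" = 4e 78 4a 69 is exactly B = 4 bytes: K' = 4e 78 4a 69.
K' ⊕ ipad = 78 4e 7c 5f.
Inner input = 78 4e 7c 5f ∥ aa 5b 7c 61.
Inner hash: XOR 78⊕4e⊕7c⊕5f⊕aa⊕5b⊕7c⊕61 = f9.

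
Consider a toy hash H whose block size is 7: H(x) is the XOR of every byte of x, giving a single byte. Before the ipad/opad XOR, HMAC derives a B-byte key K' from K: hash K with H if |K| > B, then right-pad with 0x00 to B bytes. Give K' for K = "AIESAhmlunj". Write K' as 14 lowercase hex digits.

47000000000000

|K| = 11 > B = 7, so first hash the key.
H(K): XOR 41⊕49⊕45⊕53⊕41⊕68⊕6d⊕6c⊕75⊕6e⊕6a = 47.
Zero-pad H(K) = 47 to 7 bytes: K' = 47 00 00 00 00 00 00.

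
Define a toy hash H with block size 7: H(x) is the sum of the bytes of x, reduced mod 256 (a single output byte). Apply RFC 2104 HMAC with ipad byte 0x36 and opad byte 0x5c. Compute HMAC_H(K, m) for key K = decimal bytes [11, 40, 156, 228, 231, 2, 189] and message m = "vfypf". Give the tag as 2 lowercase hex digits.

cf

Key decimal bytes [11, 40, 156, 228, 231, 2, 189] = 0b 28 9c e4 e7 02 bd is exactly B = 7 bytes: K' = 0b 28 9c e4 e7 02 bd.
K' ⊕ ipad = 3d 1e aa d2 d1 34 8b.  K' ⊕ opad = 57 74 c0 b8 bb 5e e1.
Inner input = (K'⊕ipad) ∥ m = 3d 1e aa d2 d1 34 8b ∥ 76 66 79 70 66.
Inner hash: sum = 61+30+170+210+209+52+139+118+102+121+112+102 = 1426; mod 256 = 146 → 92.
Outer input = (K'⊕opad) ∥ inner = 57 74 c0 b8 bb 5e e1 ∥ 92.
Outer hash (tag): sum = 87+116+192+184+187+94+225+146 = 1231; mod 256 = 207 → cf.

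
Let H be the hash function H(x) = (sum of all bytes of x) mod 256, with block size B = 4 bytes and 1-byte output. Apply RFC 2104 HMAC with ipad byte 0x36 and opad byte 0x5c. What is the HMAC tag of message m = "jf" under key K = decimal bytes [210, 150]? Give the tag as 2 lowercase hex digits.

Key decimal bytes [210, 150] = d2 96 is 2 bytes ≤ B = 4; zero-pad to 4 bytes: K' = d2 96 00 00.
K' ⊕ ipad = e4 a0 36 36.  K' ⊕ opad = 8e ca 5c 5c.
Inner input = (K'⊕ipad) ∥ m = e4 a0 36 36 ∥ 6a 66.
Inner hash: sum = 228+160+54+54+106+102 = 704; mod 256 = 192 → c0.
Outer input = (K'⊕opad) ∥ inner = 8e ca 5c 5c ∥ c0.
Outer hash (tag): sum = 142+202+92+92+192 = 720; mod 256 = 208 → d0.

d0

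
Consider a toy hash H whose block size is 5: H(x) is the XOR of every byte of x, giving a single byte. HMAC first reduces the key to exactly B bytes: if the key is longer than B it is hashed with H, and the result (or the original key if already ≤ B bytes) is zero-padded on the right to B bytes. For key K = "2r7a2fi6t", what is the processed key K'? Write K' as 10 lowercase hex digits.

6900000000

|K| = 9 > B = 5, so first hash the key.
H(K): XOR 32⊕72⊕37⊕61⊕32⊕66⊕69⊕36⊕74 = 69.
Zero-pad H(K) = 69 to 5 bytes: K' = 69 00 00 00 00.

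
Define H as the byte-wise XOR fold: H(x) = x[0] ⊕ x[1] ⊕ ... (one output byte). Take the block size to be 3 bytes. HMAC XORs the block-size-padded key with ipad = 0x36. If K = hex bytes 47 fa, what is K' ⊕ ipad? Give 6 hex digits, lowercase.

Key hex bytes 47 fa is 2 bytes ≤ B = 3; zero-pad to 3 bytes: K' = 47 fa 00.
XOR each byte with 0x36: 47⊕36=71, fa⊕36=cc, 00⊕36=36.

71cc36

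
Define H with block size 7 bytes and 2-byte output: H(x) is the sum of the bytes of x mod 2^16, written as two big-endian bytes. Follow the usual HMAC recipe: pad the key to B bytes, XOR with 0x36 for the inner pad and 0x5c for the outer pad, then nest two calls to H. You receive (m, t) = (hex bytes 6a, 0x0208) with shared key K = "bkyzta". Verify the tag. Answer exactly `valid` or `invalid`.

Key "bkyzta" = 62 6b 79 7a 74 61 is 6 bytes ≤ B = 7; zero-pad to 7 bytes: K' = 62 6b 79 7a 74 61 00.
K' ⊕ ipad = 54 5d 4f 4c 42 57 36; K' ⊕ opad = 3e 37 25 26 28 3d 5c.
Inner hash: sum = 84+93+79+76+66+87+54+106 = 645 → 02 85.
Outer hash (recomputed tag): sum = 62+55+37+38+40+61+92+2+133 = 520 → 02 08.
Recomputed tag = 0208; claimed = 0208 → match.

valid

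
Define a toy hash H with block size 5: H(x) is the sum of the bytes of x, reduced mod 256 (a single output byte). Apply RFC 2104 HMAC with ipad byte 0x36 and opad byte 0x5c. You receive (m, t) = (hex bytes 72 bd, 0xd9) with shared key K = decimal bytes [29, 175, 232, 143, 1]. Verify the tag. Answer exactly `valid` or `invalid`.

Key decimal bytes [29, 175, 232, 143, 1] = 1d af e8 8f 01 is exactly B = 5 bytes: K' = 1d af e8 8f 01.
K' ⊕ ipad = 2b 99 de b9 37; K' ⊕ opad = 41 f3 b4 d3 5d.
Inner hash: sum = 43+153+222+185+55+114+189 = 961; mod 256 = 193 → c1.
Outer hash (recomputed tag): sum = 65+243+180+211+93+193 = 985; mod 256 = 217 → d9.
Recomputed tag = d9; claimed = d9 → match.

valid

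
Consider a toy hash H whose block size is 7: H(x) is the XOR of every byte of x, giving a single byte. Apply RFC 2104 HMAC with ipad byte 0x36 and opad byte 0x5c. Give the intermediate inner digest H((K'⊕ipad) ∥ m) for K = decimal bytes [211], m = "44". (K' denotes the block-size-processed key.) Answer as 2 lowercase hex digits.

e5

Key decimal bytes [211] = d3 is 1 byte ≤ B = 7; zero-pad to 7 bytes: K' = d3 00 00 00 00 00 00.
K' ⊕ ipad = e5 36 36 36 36 36 36.
Inner input = e5 36 36 36 36 36 36 ∥ 34 34.
Inner hash: XOR e5⊕36⊕36⊕36⊕36⊕36⊕36⊕34⊕34 = e5.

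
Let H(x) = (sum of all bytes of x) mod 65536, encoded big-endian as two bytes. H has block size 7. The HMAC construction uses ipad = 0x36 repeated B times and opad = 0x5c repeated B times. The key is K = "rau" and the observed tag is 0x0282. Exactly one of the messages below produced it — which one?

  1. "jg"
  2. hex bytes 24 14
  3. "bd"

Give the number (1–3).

Key "rau" = 72 61 75 is 3 bytes ≤ B = 7; zero-pad to 7 bytes: K' = 72 61 75 00 00 00 00.
K' ⊕ ipad = 44 57 43 36 36 36 36; K' ⊕ opad = 2e 3d 29 5c 5c 5c 5c.
m1: inner = H(44 57 43 36 36 36 36 6a 67) = 02 87; tag = H(2e 3d 29 5c 5c 5c 5c 02 87) = 028d
m2: inner = H(44 57 43 36 36 36 36 24 14) = 01 ee; tag = H(2e 3d 29 5c 5c 5c 5c 01 ee) = 02f3
m3: inner = H(44 57 43 36 36 36 36 62 64) = 02 7c; tag = H(2e 3d 29 5c 5c 5c 5c 02 7c) = 0282 ← matches

3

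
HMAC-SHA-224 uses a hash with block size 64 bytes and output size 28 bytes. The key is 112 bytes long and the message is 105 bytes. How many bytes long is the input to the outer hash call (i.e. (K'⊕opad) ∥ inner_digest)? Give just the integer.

92

Key is 112 > 64 bytes, so it is hashed to 28 bytes then zero-padded to 64: |K'| = 64.
Outer input = (K'⊕opad) ∥ H(inner) → 64 + 28 = 92 bytes.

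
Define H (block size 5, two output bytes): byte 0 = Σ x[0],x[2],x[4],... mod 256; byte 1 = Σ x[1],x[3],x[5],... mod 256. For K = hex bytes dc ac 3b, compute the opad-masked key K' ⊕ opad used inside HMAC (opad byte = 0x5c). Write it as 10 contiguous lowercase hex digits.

80f0675c5c

Key hex bytes dc ac 3b is 3 bytes ≤ B = 5; zero-pad to 5 bytes: K' = dc ac 3b 00 00.
XOR each byte with 0x5c: dc⊕5c=80, ac⊕5c=f0, 3b⊕5c=67, 00⊕5c=5c, 00⊕5c=5c.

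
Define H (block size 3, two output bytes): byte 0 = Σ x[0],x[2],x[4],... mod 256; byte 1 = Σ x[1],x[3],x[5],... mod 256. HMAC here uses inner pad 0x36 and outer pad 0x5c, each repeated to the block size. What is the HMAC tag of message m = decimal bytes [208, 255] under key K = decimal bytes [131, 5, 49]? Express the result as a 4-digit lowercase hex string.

4f14

Key decimal bytes [131, 5, 49] = 83 05 31 is exactly B = 3 bytes: K' = 83 05 31.
K' ⊕ ipad = b5 33 07.  K' ⊕ opad = df 59 6d.
Inner input = (K'⊕ipad) ∥ m = b5 33 07 ∥ d0 ff.
Inner hash: even-index sum = 443 mod 256 = 187; odd-index sum = 259 mod 256 = 3 → bb 03.
Outer input = (K'⊕opad) ∥ inner = df 59 6d ∥ bb 03.
Outer hash (tag): even-index sum = 335 mod 256 = 79; odd-index sum = 276 mod 256 = 20 → 4f 14.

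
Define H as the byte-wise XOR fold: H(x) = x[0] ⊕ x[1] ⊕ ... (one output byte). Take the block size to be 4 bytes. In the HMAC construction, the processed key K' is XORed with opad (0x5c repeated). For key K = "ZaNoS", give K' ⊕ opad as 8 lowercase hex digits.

Key "ZaNoS" = 5a 61 4e 6f 53 is 5 bytes > B = 4, so hash it first: H(key) = 49, then zero-pad to 4 bytes: K' = 49 00 00 00.
XOR each byte with 0x5c: 49⊕5c=15, 00⊕5c=5c, 00⊕5c=5c, 00⊕5c=5c.

155c5c5c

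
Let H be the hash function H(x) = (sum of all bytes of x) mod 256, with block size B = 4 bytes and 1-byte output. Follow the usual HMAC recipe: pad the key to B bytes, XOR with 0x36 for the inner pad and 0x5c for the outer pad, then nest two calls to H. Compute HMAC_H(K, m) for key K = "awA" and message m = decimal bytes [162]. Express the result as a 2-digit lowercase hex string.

c8

Key "awA" = 61 77 41 is 3 bytes ≤ B = 4; zero-pad to 4 bytes: K' = 61 77 41 00.
K' ⊕ ipad = 57 41 77 36.  K' ⊕ opad = 3d 2b 1d 5c.
Inner input = (K'⊕ipad) ∥ m = 57 41 77 36 ∥ a2.
Inner hash: sum = 87+65+119+54+162 = 487; mod 256 = 231 → e7.
Outer input = (K'⊕opad) ∥ inner = 3d 2b 1d 5c ∥ e7.
Outer hash (tag): sum = 61+43+29+92+231 = 456; mod 256 = 200 → c8.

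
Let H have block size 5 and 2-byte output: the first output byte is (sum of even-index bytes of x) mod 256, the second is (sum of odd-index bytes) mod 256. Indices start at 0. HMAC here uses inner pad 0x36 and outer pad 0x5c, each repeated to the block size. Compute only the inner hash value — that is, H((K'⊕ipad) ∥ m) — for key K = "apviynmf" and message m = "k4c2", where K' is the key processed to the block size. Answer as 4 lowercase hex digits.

5d9f

Key "apviynmf" = 61 70 76 69 79 6e 6d 66 is 8 bytes > B = 5, so hash it first: H(key) = bd ad, then zero-pad to 5 bytes: K' = bd ad 00 00 00.
K' ⊕ ipad = 8b 9b 36 36 36.
Inner input = 8b 9b 36 36 36 ∥ 6b 34 63 32.
Inner hash: even-index sum = 349 mod 256 = 93; odd-index sum = 415 mod 256 = 159 → 5d 9f.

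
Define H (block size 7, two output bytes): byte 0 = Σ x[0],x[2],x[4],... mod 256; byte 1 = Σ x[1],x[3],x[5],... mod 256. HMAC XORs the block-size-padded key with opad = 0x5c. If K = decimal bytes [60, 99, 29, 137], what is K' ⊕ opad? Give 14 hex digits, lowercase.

Key decimal bytes [60, 99, 29, 137] = 3c 63 1d 89 is 4 bytes ≤ B = 7; zero-pad to 7 bytes: K' = 3c 63 1d 89 00 00 00.
XOR each byte with 0x5c: 3c⊕5c=60, 63⊕5c=3f, 1d⊕5c=41, 89⊕5c=d5, 00⊕5c=5c, 00⊕5c=5c, 00⊕5c=5c.

603f41d55c5c5c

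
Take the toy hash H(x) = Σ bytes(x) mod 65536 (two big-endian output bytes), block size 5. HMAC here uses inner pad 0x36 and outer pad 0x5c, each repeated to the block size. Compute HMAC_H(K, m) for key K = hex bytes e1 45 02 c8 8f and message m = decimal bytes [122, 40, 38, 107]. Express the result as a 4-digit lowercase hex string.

Key hex bytes e1 45 02 c8 8f is exactly B = 5 bytes: K' = e1 45 02 c8 8f.
K' ⊕ ipad = d7 73 34 fe b9.  K' ⊕ opad = bd 19 5e 94 d3.
Inner input = (K'⊕ipad) ∥ m = d7 73 34 fe b9 ∥ 7a 28 26 6b.
Inner hash: sum = 215+115+52+254+185+122+40+38+107 = 1128 → 04 68.
Outer input = (K'⊕opad) ∥ inner = bd 19 5e 94 d3 ∥ 04 68.
Outer hash (tag): sum = 189+25+94+148+211+4+104 = 775 → 03 07.

0307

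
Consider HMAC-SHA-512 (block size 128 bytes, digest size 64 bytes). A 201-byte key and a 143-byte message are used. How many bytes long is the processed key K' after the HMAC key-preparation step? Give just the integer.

Key is 201 > 128 bytes, so it is hashed to 64 bytes then zero-padded to 128: |K'| = 128.

128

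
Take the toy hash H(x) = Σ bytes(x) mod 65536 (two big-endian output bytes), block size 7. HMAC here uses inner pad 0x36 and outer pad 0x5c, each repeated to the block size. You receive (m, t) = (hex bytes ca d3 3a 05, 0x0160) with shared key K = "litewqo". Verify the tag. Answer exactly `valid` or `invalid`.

valid

Key "litewqo" = 6c 69 74 65 77 71 6f is exactly B = 7 bytes: K' = 6c 69 74 65 77 71 6f.
K' ⊕ ipad = 5a 5f 42 53 41 47 59; K' ⊕ opad = 30 35 28 39 2b 2d 33.
Inner hash: sum = 90+95+66+83+65+71+89+202+211+58+5 = 1035 → 04 0b.
Outer hash (recomputed tag): sum = 48+53+40+57+43+45+51+4+11 = 352 → 01 60.
Recomputed tag = 0160; claimed = 0160 → match.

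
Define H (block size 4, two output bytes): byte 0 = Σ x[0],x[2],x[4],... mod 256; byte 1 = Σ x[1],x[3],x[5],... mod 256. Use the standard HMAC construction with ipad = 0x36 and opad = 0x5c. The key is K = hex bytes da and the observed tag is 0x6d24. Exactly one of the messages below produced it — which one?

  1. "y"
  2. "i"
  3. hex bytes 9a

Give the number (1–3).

Key hex bytes da is 1 byte ≤ B = 4; zero-pad to 4 bytes: K' = da 00 00 00.
K' ⊕ ipad = ec 36 36 36; K' ⊕ opad = 86 5c 5c 5c.
m1: inner = H(ec 36 36 36 79) = 9b 6c; tag = H(86 5c 5c 5c 9b 6c) = 7d24
m2: inner = H(ec 36 36 36 69) = 8b 6c; tag = H(86 5c 5c 5c 8b 6c) = 6d24 ← matches
m3: inner = H(ec 36 36 36 9a) = bc 6c; tag = H(86 5c 5c 5c bc 6c) = 9e24

2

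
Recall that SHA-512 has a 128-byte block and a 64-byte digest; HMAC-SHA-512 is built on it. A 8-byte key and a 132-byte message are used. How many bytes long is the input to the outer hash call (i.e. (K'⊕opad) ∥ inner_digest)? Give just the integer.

Key is 8 ≤ 128 bytes, zero-padded: |K'| = 128.
Outer input = (K'⊕opad) ∥ H(inner) → 128 + 64 = 192 bytes.

192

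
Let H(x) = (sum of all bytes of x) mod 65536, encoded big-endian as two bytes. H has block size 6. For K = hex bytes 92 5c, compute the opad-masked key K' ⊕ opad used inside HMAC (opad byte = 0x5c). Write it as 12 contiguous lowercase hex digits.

ce005c5c5c5c

Key hex bytes 92 5c is 2 bytes ≤ B = 6; zero-pad to 6 bytes: K' = 92 5c 00 00 00 00.
XOR each byte with 0x5c: 92⊕5c=ce, 5c⊕5c=00, 00⊕5c=5c, 00⊕5c=5c, 00⊕5c=5c, 00⊕5c=5c.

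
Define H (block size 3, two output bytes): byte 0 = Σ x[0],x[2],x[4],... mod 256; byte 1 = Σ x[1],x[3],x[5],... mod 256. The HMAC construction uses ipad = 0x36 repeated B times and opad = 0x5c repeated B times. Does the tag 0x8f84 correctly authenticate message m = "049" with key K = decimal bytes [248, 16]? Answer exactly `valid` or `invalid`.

Key decimal bytes [248, 16] = f8 10 is 2 bytes ≤ B = 3; zero-pad to 3 bytes: K' = f8 10 00.
K' ⊕ ipad = ce 26 36; K' ⊕ opad = a4 4c 5c.
Inner hash: even-index sum = 312 mod 256 = 56; odd-index sum = 143 mod 256 = 143 → 38 8f.
Outer hash (recomputed tag): even-index sum = 399 mod 256 = 143; odd-index sum = 132 mod 256 = 132 → 8f 84.
Recomputed tag = 8f84; claimed = 8f84 → match.

valid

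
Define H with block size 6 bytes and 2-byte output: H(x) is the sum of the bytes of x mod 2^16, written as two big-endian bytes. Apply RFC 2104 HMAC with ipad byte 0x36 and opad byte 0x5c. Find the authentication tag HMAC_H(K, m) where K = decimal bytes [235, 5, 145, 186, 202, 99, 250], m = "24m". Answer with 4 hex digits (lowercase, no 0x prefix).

Key decimal bytes [235, 5, 145, 186, 202, 99, 250] = eb 05 91 ba ca 63 fa is 7 bytes > B = 6, so hash it first: H(key) = 04 62, then zero-pad to 6 bytes: K' = 04 62 00 00 00 00.
K' ⊕ ipad = 32 54 36 36 36 36.  K' ⊕ opad = 58 3e 5c 5c 5c 5c.
Inner input = (K'⊕ipad) ∥ m = 32 54 36 36 36 36 ∥ 32 34 6d.
Inner hash: sum = 50+84+54+54+54+54+50+52+109 = 561 → 02 31.
Outer input = (K'⊕opad) ∥ inner = 58 3e 5c 5c 5c 5c ∥ 02 31.
Outer hash (tag): sum = 88+62+92+92+92+92+2+49 = 569 → 02 39.

0239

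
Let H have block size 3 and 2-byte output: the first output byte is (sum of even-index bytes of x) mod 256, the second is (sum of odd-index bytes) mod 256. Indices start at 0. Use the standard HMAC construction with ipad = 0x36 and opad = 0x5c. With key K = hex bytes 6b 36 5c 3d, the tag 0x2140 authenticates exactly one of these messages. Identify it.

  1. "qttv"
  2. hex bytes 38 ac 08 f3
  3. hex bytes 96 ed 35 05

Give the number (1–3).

Key hex bytes 6b 36 5c 3d is 4 bytes > B = 3, so hash it first: H(key) = c7 73, then zero-pad to 3 bytes: K' = c7 73 00.
K' ⊕ ipad = f1 45 36; K' ⊕ opad = 9b 2f 5c.
m1: inner = H(f1 45 36 71 74 74 76) = 11 2a; tag = H(9b 2f 5c 11 2a) = 2140 ← matches
m2: inner = H(f1 45 36 38 ac 08 f3) = c6 85; tag = H(9b 2f 5c c6 85) = 7cf5
m3: inner = H(f1 45 36 96 ed 35 05) = 19 10; tag = H(9b 2f 5c 19 10) = 0748

1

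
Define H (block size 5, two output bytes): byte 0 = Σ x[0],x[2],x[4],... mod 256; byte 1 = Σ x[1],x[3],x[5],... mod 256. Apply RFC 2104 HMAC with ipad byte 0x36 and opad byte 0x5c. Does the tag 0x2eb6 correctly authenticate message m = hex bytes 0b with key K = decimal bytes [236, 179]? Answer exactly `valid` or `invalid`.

invalid

Key decimal bytes [236, 179] = ec b3 is 2 bytes ≤ B = 5; zero-pad to 5 bytes: K' = ec b3 00 00 00.
K' ⊕ ipad = da 85 36 36 36; K' ⊕ opad = b0 ef 5c 5c 5c.
Inner hash: even-index sum = 326 mod 256 = 70; odd-index sum = 198 mod 256 = 198 → 46 c6.
Outer hash (recomputed tag): even-index sum = 558 mod 256 = 46; odd-index sum = 401 mod 256 = 145 → 2e 91.
Recomputed tag = 2e91; claimed = 2eb6 → mismatch.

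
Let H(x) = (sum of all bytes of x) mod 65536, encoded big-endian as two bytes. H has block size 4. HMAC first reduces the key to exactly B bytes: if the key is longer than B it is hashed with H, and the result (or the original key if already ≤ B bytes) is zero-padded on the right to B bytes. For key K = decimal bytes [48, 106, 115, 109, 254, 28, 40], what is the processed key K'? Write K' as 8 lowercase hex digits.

02bc0000

|K| = 7 > B = 4, so first hash the key.
H(K): sum = 48+106+115+109+254+28+40 = 700 → 02 bc.
Zero-pad H(K) = 02 bc to 4 bytes: K' = 02 bc 00 00.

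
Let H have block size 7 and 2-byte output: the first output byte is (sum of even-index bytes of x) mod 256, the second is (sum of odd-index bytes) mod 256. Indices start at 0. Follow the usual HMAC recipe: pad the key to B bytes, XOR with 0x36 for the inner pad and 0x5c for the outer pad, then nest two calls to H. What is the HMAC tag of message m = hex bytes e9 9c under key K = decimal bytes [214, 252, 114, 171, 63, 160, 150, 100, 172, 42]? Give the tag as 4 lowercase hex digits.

Key decimal bytes [214, 252, 114, 171, 63, 160, 150, 100, 172, 42] = d6 fc 72 ab 3f a0 96 64 ac 2a is 10 bytes > B = 7, so hash it first: H(key) = c9 d5, then zero-pad to 7 bytes: K' = c9 d5 00 00 00 00 00.
K' ⊕ ipad = ff e3 36 36 36 36 36.  K' ⊕ opad = 95 89 5c 5c 5c 5c 5c.
Inner input = (K'⊕ipad) ∥ m = ff e3 36 36 36 36 36 ∥ e9 9c.
Inner hash: even-index sum = 573 mod 256 = 61; odd-index sum = 568 mod 256 = 56 → 3d 38.
Outer input = (K'⊕opad) ∥ inner = 95 89 5c 5c 5c 5c 5c ∥ 3d 38.
Outer hash (tag): even-index sum = 481 mod 256 = 225; odd-index sum = 382 mod 256 = 126 → e1 7e.

e17e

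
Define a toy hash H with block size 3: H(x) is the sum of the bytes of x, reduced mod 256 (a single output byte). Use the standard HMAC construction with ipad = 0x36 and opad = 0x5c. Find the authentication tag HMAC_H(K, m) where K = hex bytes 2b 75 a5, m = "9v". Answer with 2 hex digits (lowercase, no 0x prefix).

Key hex bytes 2b 75 a5 is exactly B = 3 bytes: K' = 2b 75 a5.
K' ⊕ ipad = 1d 43 93.  K' ⊕ opad = 77 29 f9.
Inner input = (K'⊕ipad) ∥ m = 1d 43 93 ∥ 39 76.
Inner hash: sum = 29+67+147+57+118 = 418; mod 256 = 162 → a2.
Outer input = (K'⊕opad) ∥ inner = 77 29 f9 ∥ a2.
Outer hash (tag): sum = 119+41+249+162 = 571; mod 256 = 59 → 3b.

3b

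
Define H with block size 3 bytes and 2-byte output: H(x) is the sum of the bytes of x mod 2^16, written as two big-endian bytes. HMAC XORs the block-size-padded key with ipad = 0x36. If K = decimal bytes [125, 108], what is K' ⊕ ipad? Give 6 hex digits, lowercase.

Key decimal bytes [125, 108] = 7d 6c is 2 bytes ≤ B = 3; zero-pad to 3 bytes: K' = 7d 6c 00.
XOR each byte with 0x36: 7d⊕36=4b, 6c⊕36=5a, 00⊕36=36.

4b5a36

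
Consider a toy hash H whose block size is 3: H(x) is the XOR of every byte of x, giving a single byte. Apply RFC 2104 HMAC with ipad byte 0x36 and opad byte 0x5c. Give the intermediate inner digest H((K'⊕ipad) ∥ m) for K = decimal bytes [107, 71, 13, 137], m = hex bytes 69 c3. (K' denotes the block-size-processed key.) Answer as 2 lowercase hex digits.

Key decimal bytes [107, 71, 13, 137] = 6b 47 0d 89 is 4 bytes > B = 3, so hash it first: H(key) = a8, then zero-pad to 3 bytes: K' = a8 00 00.
K' ⊕ ipad = 9e 36 36.
Inner input = 9e 36 36 ∥ 69 c3.
Inner hash: XOR 9e⊕36⊕36⊕69⊕c3 = 34.

34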